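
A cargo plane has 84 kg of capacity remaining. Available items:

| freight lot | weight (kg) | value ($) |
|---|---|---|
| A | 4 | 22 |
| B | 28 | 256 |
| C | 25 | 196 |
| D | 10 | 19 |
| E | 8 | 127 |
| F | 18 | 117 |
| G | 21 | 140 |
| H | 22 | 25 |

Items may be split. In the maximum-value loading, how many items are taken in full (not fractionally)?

Ratios (sorted): E 15.88, B 9.14, C 7.84, G 6.67, F 6.50, A 5.50, D 1.90, H 1.14
take E (8 @ 127); take B (28 @ 256); take C (25 @ 196); take G (21 @ 140); take 2/18 of F → 13.00. Capacity used 84/84.
4 item(s) taken whole; one partial (take 2/18 of F).

4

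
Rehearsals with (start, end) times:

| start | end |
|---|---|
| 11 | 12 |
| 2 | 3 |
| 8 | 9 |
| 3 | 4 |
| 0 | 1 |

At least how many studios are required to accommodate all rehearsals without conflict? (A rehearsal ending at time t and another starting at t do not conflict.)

starts: [0, 2, 3, 8, 11]
ends:   [1, 3, 4, 9, 12]
s0→1  — peak 1.

1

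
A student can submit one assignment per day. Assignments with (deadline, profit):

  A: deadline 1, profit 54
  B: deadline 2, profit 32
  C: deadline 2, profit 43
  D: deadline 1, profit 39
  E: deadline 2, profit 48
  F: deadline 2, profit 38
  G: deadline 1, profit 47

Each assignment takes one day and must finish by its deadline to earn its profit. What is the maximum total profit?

102

Take jobs in profit order; each goes to the latest open slot no later than its deadline.
Profit order: A=54 E=48 G=47 C=43 D=39 F=38 B=32
Assign: A→slot 1, E→slot 2, G skipped, C skipped, D skipped, F skipped, B skipped.
Slots: [1:A] [2:E]
Profit = 54 + 48 = 102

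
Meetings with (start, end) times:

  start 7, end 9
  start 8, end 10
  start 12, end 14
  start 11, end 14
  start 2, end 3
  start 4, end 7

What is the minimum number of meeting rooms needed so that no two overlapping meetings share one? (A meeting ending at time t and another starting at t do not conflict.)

Count concurrent intervals with a sweep; the peak is the room count.
Events (time:±→running): 2:+→1 3:-→0 4:+→1 7:-→0 7:+→1 8:+→2 … peak 2.

2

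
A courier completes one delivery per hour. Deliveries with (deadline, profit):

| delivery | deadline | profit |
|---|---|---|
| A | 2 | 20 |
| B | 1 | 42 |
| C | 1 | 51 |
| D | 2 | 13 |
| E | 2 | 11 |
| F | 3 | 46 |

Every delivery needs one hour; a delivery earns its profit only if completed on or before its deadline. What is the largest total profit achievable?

By profit: C(d1,51), F(d3,46), B(d1,42), A(d2,20), D(d2,13), E(d2,11)
C→slot 1; F→slot 3; B skipped; A→slot 2; D skipped; E skipped.
Profit = 51 + 20 + 46 = 117

117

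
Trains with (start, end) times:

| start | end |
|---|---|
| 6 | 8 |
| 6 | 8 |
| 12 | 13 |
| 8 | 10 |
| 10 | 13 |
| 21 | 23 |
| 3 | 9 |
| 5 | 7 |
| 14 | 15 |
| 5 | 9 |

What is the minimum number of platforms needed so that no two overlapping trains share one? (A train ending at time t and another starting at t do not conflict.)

Events (time:±→running): 3:+→1 5:+→2 5:+→3 6:+→4 6:+→5 … peak 5.

5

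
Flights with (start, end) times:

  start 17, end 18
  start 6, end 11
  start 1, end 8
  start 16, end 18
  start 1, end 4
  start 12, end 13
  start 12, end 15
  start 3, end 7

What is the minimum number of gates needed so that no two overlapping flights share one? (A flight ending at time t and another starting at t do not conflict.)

Count concurrent intervals with a sweep; the peak is the room count.
Events (time:±→running): 1:+→1 1:+→2 3:+→3 … peak 3.

3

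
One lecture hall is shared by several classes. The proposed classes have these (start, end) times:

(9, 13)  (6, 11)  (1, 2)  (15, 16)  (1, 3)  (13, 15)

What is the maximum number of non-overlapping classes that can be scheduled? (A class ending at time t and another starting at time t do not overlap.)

Sort by end time and greedily take each interval whose start is ≥ the last chosen end.
By end time: (1,2), (1,3), (6,11), (9,13), (13,15), (15,16).
Pick (1,2); next start ≥ 2 → (6,11); next start ≥ 11 → (13,15); next start ≥ 15 → (15,16).
Selected 4 classes.

4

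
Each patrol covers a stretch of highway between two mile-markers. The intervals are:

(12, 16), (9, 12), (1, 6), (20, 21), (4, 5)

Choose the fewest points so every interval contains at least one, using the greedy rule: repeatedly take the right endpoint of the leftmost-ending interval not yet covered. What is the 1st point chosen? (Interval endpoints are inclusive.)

5

Sort by right endpoint; whenever an interval is uncovered, place a point at its right end.
Sorted: [4,5] [1,6] [9,12] [12,16] [20,21]
{[4,5],[1,6]} hit by 5; {[9,12],[12,16]} hit by 12; {[20,21]} hit by 21.
Points: 5, 12, 21 (3 total).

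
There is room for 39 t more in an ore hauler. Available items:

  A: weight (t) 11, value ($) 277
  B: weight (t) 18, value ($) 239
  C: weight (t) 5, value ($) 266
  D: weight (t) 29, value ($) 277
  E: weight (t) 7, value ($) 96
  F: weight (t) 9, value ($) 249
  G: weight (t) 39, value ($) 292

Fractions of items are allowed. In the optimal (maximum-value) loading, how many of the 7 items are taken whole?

4

Greedy by value/weight ratio, highest first.
Ratios (sorted): C 53.20, F 27.67, A 25.18, E 13.71, B 13.28, D 9.55, G 7.49
take C (5 @ 266); take F (9 @ 249); take A (11 @ 277); take E (7 @ 96); take 7/18 of B → 92.94. Capacity used 39/39.
4 item(s) taken whole; one partial (take 7/18 of B).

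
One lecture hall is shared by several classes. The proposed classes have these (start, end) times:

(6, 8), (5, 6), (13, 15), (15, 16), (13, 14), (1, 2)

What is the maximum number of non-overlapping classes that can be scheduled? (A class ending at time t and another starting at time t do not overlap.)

5

Order by finish time; keep every interval that doesn't clash with the previous kept one.
By end time: (1,2), (5,6), (6,8), (13,14), (13,15), (15,16).
Pick (1,2); next start ≥ 2 → (5,6); next start ≥ 6 → (6,8); next start ≥ 8 → (13,14); next start ≥ 14 → (15,16).
Selected 5 classes.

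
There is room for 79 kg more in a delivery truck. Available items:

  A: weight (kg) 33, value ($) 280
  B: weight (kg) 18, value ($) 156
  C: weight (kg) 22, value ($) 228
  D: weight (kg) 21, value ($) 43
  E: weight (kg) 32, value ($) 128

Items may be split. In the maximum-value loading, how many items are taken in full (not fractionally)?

3

Order: C (228/22=10.36) > B (156/18=8.67) > A (280/33=8.48) > E (128/32=4.00) > D (43/21=2.05)
Fill: take C (22 @ 228) → take B (18 @ 156) → take A (33 @ 280) → take 6/32 of E → 24.00; 79/79 used.
3 item(s) taken whole; one partial (take 6/32 of E).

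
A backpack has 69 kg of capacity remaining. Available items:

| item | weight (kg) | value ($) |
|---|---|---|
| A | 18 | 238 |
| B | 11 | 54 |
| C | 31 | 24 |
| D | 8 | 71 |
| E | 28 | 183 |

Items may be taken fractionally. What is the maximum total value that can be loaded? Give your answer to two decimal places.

Greedy by value/weight ratio, highest first.
Order: A (238/18=13.22) > D (71/8=8.88) > E (183/28=6.54) > B (54/11=4.91) > C (24/31=0.77)
Fill: take A (18 @ 238) → take D (8 @ 71) → take E (28 @ 183) → take B (11 @ 54) → take 4/31 of C → 3.10; 69/69 used.
Total value = 549.10

549.10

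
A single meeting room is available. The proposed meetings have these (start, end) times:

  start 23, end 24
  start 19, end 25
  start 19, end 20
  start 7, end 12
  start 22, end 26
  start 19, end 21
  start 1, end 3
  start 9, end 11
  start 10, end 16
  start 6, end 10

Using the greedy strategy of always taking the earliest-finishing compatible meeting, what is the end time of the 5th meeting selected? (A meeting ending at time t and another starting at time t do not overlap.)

Greedy by earliest finish: after sorting by end time, pick each interval compatible with the last pick.
By end time: (1,3), (6,10), (9,11), (7,12), (10,16), (19,20), (19,21), (23,24), (19,25), (22,26).
Pick (1,3); next start ≥ 3 → (6,10); next start ≥ 10 → (10,16); next start ≥ 16 → (19,20); next start ≥ 20 → (23,24).
Selected: (1,3) (6,10) (10,16) (19,20) (23,24)

24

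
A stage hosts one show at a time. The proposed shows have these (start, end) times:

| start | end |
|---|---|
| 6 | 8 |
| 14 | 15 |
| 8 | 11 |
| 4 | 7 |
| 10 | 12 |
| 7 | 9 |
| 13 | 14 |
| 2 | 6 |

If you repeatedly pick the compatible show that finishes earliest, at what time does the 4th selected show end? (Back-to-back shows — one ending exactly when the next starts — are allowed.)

By end time: (2,6), (4,7), (6,8), (7,9), (8,11), (10,12), (13,14), (14,15).
Pick (2,6); next start ≥ 6 → (6,8); next start ≥ 8 → (8,11); next start ≥ 11 → (13,14); next start ≥ 14 → (14,15).
Selected: (2,6) (6,8) (8,11) (13,14) (14,15)

14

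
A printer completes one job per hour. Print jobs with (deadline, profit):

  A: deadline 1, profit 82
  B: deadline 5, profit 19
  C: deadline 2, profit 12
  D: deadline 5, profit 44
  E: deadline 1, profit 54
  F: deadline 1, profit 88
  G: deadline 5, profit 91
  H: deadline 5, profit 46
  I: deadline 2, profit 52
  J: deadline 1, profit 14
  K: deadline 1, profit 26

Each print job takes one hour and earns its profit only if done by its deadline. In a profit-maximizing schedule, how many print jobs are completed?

5

By profit: G(d5,91), F(d1,88), A(d1,82), E(d1,54), I(d2,52), H(d5,46), D(d5,44), K(d1,26), B(d5,19), J(d1,14), C(d2,12)
G→slot 5; F→slot 1; A skipped; E skipped; I→slot 2; H→slot 4; D→slot 3; K skipped; B skipped; J skipped; C skipped.
5 of 11 scheduled.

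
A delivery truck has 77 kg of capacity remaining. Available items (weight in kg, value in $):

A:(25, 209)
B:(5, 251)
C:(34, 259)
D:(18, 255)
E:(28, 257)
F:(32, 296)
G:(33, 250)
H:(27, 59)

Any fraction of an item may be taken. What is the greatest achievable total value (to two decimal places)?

Order: B (251/5=50.20) > D (255/18=14.17) > F (296/32=9.25) > E (257/28=9.18) > A (209/25=8.36) > C (259/34=7.62) > G (250/33=7.58) > H (59/27=2.19)
Fill: take B (5 @ 251) → take D (18 @ 255) → take F (32 @ 296) → take 22/28 of E → 201.93; 77/77 used.
Total value = 1003.93

1003.93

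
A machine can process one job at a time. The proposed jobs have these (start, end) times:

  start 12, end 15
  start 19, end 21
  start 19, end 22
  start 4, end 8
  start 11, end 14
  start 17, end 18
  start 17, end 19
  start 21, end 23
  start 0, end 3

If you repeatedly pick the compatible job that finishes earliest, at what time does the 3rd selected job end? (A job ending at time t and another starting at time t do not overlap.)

14

Sort by end time and greedily take each interval whose start is ≥ the last chosen end.
Sorted by end: (0,3)  (4,8)  (11,14)  (12,15)  (17,18)  (17,19)  (19,21)  (19,22)  (21,23)
take (0,3); take (4,8); take (11,14); skip (12,15); take (17,18); take (19,21); take (21,23).
Selected: (0,3) (4,8) (11,14) (17,18) (19,21) (21,23)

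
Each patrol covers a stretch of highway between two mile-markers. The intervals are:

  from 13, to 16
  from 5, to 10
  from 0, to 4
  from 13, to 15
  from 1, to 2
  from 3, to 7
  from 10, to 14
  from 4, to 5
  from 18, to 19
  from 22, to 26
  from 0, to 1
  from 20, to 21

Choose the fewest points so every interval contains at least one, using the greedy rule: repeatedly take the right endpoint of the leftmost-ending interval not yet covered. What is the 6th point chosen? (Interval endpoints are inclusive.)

26

Sorted: [0,1] [1,2] [0,4] [4,5] [3,7] [5,10] [10,14] [13,15] [13,16] [18,19] [20,21] [22,26]
{[0,1],[1,2],[0,4]} hit by 1; {[4,5],[3,7],[5,10]} hit by 5; {[10,14],[13,15],[13,16]} hit by 14; {[18,19]} hit by 19; {[20,21]} hit by 21; {[22,26]} hit by 26.
Points: 1, 5, 14, 19, 21, 26 (6 total).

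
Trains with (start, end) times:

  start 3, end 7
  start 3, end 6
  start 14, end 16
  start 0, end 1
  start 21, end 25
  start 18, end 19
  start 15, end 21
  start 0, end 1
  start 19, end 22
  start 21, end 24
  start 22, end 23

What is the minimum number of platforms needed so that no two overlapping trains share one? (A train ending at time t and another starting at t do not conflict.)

The answer is the maximum number of intervals overlapping at any instant.
starts: [0, 0, 3, 3, 14, 15, 18, 19, 21, 21, 22]
ends:   [1, 1, 6, 7, 16, 19, 21, 22, 23, 24, 25]
s0→1 s0→2 e1→1 e1→0 s3→1 s3→2 e6→1 e7→0 s14→1 s15→2 e16→1 s18→2 e19→1 s19→2 e21→1 s21→2 s21→3  — peak 3.

3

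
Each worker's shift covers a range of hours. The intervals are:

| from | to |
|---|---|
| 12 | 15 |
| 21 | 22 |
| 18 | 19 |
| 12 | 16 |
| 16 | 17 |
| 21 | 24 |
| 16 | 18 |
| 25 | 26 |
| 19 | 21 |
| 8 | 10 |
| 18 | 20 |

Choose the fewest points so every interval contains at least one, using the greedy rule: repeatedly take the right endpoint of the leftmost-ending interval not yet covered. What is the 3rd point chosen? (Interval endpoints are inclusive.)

17

Process intervals by earliest right end; each time one isn't hit yet, stab at its right endpoint.
By right end: [8,10]  [12,15]  [12,16]  [16,17]  [16,18]  [18,19]  [18,20]  [19,21]  [21,22]  [21,24]  [25,26]
[8,10] uncovered → point at 10; [12,15] uncovered → point at 15; [16,17] uncovered → point at 17; [18,19] uncovered → point at 19; [21,22] uncovered → point at 22; [25,26] uncovered → point at 26.
Points: 10, 15, 17, 19, 22, 26 (6 total).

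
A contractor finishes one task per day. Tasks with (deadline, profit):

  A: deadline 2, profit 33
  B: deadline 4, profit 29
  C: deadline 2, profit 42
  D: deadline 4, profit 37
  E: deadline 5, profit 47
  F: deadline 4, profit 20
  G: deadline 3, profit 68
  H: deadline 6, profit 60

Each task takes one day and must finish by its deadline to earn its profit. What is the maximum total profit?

Take jobs in profit order; each goes to the latest open slot no later than its deadline.
Profit order: G=68 H=60 E=47 C=42 D=37 A=33 B=29 F=20
Assign: G→slot 3, H→slot 6, E→slot 5, C→slot 2, D→slot 4, A→slot 1, B skipped, F skipped.
Slots: [1:A] [2:C] [3:G] [4:D] [5:E] [6:H]
Profit = 33 + 42 + 68 + 37 + 47 + 60 = 287

287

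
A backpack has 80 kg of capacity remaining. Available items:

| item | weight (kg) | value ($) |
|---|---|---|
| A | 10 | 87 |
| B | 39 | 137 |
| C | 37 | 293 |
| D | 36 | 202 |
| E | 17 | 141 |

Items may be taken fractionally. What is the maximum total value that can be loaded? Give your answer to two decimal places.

610.78

Greedy by value/weight ratio, highest first.
Order: A (87/10=8.70) > E (141/17=8.29) > C (293/37=7.92) > D (202/36=5.61) > B (137/39=3.51)
Fill: take A (10 @ 87) → take E (17 @ 141) → take C (37 @ 293) → take 16/36 of D → 89.78; 80/80 used.
Total value = 610.78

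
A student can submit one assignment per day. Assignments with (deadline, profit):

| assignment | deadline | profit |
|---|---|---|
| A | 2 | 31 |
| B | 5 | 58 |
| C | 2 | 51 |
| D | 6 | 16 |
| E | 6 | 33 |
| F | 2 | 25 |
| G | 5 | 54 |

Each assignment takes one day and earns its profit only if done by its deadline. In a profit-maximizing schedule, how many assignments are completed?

Take jobs in profit order; each goes to the latest open slot no later than its deadline.
Profit order: B=58 G=54 C=51 E=33 A=31 F=25 D=16
Assign: B→slot 5, G→slot 4, C→slot 2, E→slot 6, A→slot 1, F skipped, D→slot 3.
Slots: [1:A] [2:C] [3:D] [4:G] [5:B] [6:E]
6 of 7 scheduled.

6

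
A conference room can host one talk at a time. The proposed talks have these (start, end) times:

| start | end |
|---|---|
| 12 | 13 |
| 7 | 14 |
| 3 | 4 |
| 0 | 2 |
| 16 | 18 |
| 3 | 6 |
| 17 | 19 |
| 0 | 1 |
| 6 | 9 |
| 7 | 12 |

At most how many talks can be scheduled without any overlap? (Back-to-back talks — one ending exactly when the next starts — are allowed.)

5

Sort by end time and greedily take each interval whose start is ≥ the last chosen end.
Sorted by end: (0,1)  (0,2)  (3,4)  (3,6)  (6,9)  (7,12)  (12,13)  (7,14)  (16,18)  (17,19)
take (0,1); skip (0,2); take (3,4); take (6,9); skip (7,12); take (12,13); take (16,18); skip (17,19).
Selected 5 talks.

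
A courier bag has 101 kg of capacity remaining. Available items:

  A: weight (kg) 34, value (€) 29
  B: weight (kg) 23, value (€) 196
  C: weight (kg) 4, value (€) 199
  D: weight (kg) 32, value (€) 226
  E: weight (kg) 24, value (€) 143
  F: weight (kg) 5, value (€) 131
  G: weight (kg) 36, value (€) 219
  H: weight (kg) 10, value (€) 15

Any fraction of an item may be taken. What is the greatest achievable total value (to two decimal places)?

Sort by value per unit weight and fill in that order.
Ratios (sorted): C 49.75, F 26.20, B 8.52, D 7.06, G 6.08, E 5.96, H 1.50, A 0.85
take C (4 @ 199); take F (5 @ 131); take B (23 @ 196); take D (32 @ 226); take G (36 @ 219); take 1/24 of E → 5.96. Capacity used 101/101.
Total value = 976.96

976.96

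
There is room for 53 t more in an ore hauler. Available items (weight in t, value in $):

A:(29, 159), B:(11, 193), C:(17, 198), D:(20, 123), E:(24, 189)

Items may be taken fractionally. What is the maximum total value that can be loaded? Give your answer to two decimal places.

586.15

Sort by value per unit weight and fill in that order.
Order: B (193/11=17.55) > C (198/17=11.65) > E (189/24=7.88) > D (123/20=6.15) > A (159/29=5.48)
Fill: take B (11 @ 193) → take C (17 @ 198) → take E (24 @ 189) → take 1/20 of D → 6.15; 53/53 used.
Total value = 586.15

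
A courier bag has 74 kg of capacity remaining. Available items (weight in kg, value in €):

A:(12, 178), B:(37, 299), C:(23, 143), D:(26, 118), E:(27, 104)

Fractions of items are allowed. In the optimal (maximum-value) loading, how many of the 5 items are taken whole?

3

Greedy by value/weight ratio, highest first.
Order: A (178/12=14.83) > B (299/37=8.08) > C (143/23=6.22) > D (118/26=4.54) > E (104/27=3.85)
Fill: take A (12 @ 178) → take B (37 @ 299) → take C (23 @ 143) → take 2/26 of D → 9.08; 74/74 used.
3 item(s) taken whole; one partial (take 2/26 of D).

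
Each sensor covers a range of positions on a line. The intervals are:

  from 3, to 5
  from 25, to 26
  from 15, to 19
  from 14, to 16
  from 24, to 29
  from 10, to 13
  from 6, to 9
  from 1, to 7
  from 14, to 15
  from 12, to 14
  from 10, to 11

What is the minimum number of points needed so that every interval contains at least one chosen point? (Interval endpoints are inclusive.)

6

Sorted: [3,5] [1,7] [6,9] [10,11] [10,13] [12,14] [14,15] [14,16] [15,19] [25,26] [24,29]
{[3,5],[1,7]} hit by 5; {[6,9]} hit by 9; {[10,11],[10,13]} hit by 11; {[12,14],[14,15],[14,16]} hit by 14; {[15,19]} hit by 19; {[25,26],[24,29]} hit by 26.
Points: 5, 9, 11, 14, 19, 26 (6 total).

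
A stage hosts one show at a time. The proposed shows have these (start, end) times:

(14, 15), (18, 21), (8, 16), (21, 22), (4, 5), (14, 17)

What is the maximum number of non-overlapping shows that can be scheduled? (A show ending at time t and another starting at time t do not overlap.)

4

Order by finish time; keep every interval that doesn't clash with the previous kept one.
Sorted by end: (4,5)  (14,15)  (8,16)  (14,17)  (18,21)  (21,22)
take (4,5); take (14,15); skip (8,16); take (18,21); take (21,22).
Selected 4 shows.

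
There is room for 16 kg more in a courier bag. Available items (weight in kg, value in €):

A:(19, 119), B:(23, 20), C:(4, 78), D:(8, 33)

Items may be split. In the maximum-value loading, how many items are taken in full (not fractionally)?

1

Greedy by value/weight ratio, highest first.
Order: C (78/4=19.50) > A (119/19=6.26) > D (33/8=4.12) > B (20/23=0.87)
Fill: take C (4 @ 78) → take 12/19 of A → 75.16; 16/16 used.
1 item(s) taken whole; one partial (take 12/19 of A).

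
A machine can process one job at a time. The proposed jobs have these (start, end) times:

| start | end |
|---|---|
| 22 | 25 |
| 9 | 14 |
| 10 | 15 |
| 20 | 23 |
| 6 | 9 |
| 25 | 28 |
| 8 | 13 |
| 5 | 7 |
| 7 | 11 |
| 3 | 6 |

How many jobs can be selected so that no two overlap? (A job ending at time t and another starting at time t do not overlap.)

Greedy by earliest finish: after sorting by end time, pick each interval compatible with the last pick.
By end time: (3,6), (5,7), (6,9), (7,11), (8,13), (9,14), (10,15), (20,23), (22,25), (25,28).
Pick (3,6); next start ≥ 6 → (6,9); next start ≥ 9 → (9,14); next start ≥ 14 → (20,23); next start ≥ 23 → (25,28).
Selected 5 jobs.

5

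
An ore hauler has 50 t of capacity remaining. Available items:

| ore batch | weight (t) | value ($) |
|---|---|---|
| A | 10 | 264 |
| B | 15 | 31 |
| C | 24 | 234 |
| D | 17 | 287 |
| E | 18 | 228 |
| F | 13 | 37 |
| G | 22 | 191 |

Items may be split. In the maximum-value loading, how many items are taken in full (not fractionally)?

3

Greedy by value/weight ratio, highest first.
Ratios (sorted): A 26.40, D 16.88, E 12.67, C 9.75, G 8.68, F 2.85, B 2.07
take A (10 @ 264); take D (17 @ 287); take E (18 @ 228); take 5/24 of C → 48.75. Capacity used 50/50.
3 item(s) taken whole; one partial (take 5/24 of C).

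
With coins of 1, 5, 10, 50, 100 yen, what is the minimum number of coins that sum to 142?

Greedy: take as many of the largest coin as possible, then repeat with the remainder.
142 − 1×100→42 − 4×10→2 − 2×1→0
Total coins = 1 + 4 + 2 = 7

7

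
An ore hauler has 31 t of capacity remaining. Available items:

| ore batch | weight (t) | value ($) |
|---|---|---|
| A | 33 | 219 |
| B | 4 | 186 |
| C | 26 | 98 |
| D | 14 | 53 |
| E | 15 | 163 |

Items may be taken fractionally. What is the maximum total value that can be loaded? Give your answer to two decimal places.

428.64

Ratios (sorted): B 46.50, E 10.87, A 6.64, D 3.79, C 3.77
take B (4 @ 186); take E (15 @ 163); take 12/33 of A → 79.64. Capacity used 31/31.
Total value = 428.64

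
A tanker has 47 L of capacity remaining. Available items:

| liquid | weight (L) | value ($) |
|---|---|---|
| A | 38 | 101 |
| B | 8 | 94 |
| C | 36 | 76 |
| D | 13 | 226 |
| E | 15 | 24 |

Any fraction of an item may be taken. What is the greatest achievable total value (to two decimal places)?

389.11

Order: D (226/13=17.38) > B (94/8=11.75) > A (101/38=2.66) > C (76/36=2.11) > E (24/15=1.60)
Fill: take D (13 @ 226) → take B (8 @ 94) → take 26/38 of A → 69.11; 47/47 used.
Total value = 389.11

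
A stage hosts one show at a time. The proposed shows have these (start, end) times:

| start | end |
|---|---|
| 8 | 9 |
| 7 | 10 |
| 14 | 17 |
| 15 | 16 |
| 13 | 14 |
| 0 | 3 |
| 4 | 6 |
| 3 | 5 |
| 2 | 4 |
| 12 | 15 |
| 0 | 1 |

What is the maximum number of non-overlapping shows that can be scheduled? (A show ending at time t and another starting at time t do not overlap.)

By end time: (0,1), (0,3), (2,4), (3,5), (4,6), (8,9), (7,10), (13,14), (12,15), (15,16), (14,17).
Pick (0,1); next start ≥ 1 → (2,4); next start ≥ 4 → (4,6); next start ≥ 6 → (8,9); next start ≥ 9 → (13,14); next start ≥ 14 → (15,16).
Selected 6 shows.

6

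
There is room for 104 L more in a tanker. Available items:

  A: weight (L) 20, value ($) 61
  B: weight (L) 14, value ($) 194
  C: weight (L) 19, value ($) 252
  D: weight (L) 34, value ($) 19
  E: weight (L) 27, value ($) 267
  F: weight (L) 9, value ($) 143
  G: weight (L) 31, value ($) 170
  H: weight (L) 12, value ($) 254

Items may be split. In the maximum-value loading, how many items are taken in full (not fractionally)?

5

Ratios (sorted): H 21.17, F 15.89, B 13.86, C 13.26, E 9.89, G 5.48, A 3.05, D 0.56
take H (12 @ 254); take F (9 @ 143); take B (14 @ 194); take C (19 @ 252); take E (27 @ 267); take 23/31 of G → 126.13. Capacity used 104/104.
5 item(s) taken whole; one partial (take 23/31 of G).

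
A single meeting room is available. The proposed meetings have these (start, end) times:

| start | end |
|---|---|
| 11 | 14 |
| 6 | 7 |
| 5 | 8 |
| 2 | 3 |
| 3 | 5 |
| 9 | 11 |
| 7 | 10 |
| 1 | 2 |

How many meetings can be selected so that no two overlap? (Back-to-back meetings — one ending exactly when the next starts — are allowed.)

Order by finish time; keep every interval that doesn't clash with the previous kept one.
Sorted by end: (1,2)  (2,3)  (3,5)  (6,7)  (5,8)  (7,10)  (9,11)  (11,14)
take (1,2); take (2,3); take (3,5); take (6,7); take (7,10); take (11,14).
Selected 6 meetings.

6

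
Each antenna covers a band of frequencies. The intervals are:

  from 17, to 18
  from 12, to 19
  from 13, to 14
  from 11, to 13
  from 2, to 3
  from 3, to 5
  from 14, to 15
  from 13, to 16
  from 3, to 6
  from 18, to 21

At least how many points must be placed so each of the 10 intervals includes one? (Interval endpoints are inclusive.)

Sorted: [2,3] [3,5] [3,6] [11,13] [13,14] [14,15] [13,16] [17,18] [12,19] [18,21]
{[2,3],[3,5],[3,6]} hit by 3; {[11,13],[13,14]} hit by 13; {[14,15],[13,16]} hit by 15; {[17,18],[12,19],[18,21]} hit by 18.
Points: 3, 13, 15, 18 (4 total).

4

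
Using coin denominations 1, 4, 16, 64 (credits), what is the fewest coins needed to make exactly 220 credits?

Use the largest denomination that fits, subtract, and repeat.
220 = 3×64 + 1×16 + 3×4
Total coins = 3 + 1 + 3 = 7

7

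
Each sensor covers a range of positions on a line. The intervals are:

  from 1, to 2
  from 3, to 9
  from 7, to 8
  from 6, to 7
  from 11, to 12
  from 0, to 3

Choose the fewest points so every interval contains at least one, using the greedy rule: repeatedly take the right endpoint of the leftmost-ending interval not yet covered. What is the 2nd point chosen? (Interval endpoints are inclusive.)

7

Process intervals by earliest right end; each time one isn't hit yet, stab at its right endpoint.
By right end: [1,2]  [0,3]  [6,7]  [7,8]  [3,9]  [11,12]
[1,2] uncovered → point at 2; [6,7] uncovered → point at 7; [11,12] uncovered → point at 12.
Points: 2, 7, 12 (3 total).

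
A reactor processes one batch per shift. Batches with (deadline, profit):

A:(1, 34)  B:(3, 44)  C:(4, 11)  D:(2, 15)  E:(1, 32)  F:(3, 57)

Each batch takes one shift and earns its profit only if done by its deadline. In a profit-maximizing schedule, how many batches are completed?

4

Sort by profit descending; place each in the latest free slot ≤ its deadline.
By profit: F(d3,57), B(d3,44), A(d1,34), E(d1,32), D(d2,15), C(d4,11)
F→slot 3; B→slot 2; A→slot 1; E skipped; D skipped; C→slot 4.
4 of 6 scheduled.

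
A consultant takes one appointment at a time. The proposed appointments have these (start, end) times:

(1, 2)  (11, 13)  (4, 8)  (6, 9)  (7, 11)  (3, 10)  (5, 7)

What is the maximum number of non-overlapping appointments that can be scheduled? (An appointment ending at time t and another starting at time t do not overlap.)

Order by finish time; keep every interval that doesn't clash with the previous kept one.
By end time: (1,2), (5,7), (4,8), (6,9), (3,10), (7,11), (11,13).
Pick (1,2); next start ≥ 2 → (5,7); next start ≥ 7 → (7,11); next start ≥ 11 → (11,13).
Selected 4 appointments.

4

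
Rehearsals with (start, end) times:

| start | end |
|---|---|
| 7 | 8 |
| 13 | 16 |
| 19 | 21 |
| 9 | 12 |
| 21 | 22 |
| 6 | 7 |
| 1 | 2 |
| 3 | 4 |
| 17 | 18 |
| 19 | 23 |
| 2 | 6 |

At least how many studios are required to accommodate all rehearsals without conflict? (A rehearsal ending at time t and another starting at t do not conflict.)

Count concurrent intervals with a sweep; the peak is the room count.
Events (time:±→running): 1:+→1 2:-→0 2:+→1 3:+→2 … peak 2.

2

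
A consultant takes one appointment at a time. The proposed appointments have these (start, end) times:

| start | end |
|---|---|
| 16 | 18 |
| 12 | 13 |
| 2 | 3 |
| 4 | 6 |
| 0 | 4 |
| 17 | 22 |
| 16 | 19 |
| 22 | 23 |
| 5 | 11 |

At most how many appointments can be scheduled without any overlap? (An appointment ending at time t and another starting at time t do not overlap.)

Greedy by earliest finish: after sorting by end time, pick each interval compatible with the last pick.
By end time: (2,3), (0,4), (4,6), (5,11), (12,13), (16,18), (16,19), (17,22), (22,23).
Pick (2,3); next start ≥ 3 → (4,6); next start ≥ 6 → (12,13); next start ≥ 13 → (16,18); next start ≥ 18 → (22,23).
Selected 5 appointments.

5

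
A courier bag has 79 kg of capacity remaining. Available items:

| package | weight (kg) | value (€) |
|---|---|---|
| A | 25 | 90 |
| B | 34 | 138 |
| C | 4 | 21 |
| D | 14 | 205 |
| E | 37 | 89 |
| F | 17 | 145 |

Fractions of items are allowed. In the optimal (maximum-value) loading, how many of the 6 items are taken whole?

Order: D (205/14=14.64) > F (145/17=8.53) > C (21/4=5.25) > B (138/34=4.06) > A (90/25=3.60) > E (89/37=2.41)
Fill: take D (14 @ 205) → take F (17 @ 145) → take C (4 @ 21) → take B (34 @ 138) → take 10/25 of A → 36.00; 79/79 used.
4 item(s) taken whole; one partial (take 10/25 of A).

4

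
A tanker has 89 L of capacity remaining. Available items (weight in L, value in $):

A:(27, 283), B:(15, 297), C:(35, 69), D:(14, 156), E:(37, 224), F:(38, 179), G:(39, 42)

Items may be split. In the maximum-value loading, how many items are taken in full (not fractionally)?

Order: B (297/15=19.80) > D (156/14=11.14) > A (283/27=10.48) > E (224/37=6.05) > F (179/38=4.71) > C (69/35=1.97) > G (42/39=1.08)
Fill: take B (15 @ 297) → take D (14 @ 156) → take A (27 @ 283) → take 33/37 of E → 199.78; 89/89 used.
3 item(s) taken whole; one partial (take 33/37 of E).

3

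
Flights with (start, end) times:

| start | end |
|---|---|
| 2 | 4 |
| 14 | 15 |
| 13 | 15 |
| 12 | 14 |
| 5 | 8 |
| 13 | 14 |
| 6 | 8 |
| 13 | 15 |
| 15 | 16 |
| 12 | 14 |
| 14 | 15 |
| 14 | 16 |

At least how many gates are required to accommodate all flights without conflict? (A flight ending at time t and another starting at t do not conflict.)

5

The answer is the maximum number of intervals overlapping at any instant.
starts: [2, 5, 6, 12, 12, 13, 13, 13, 14, 14, 14, 15]
ends:   [4, 8, 8, 14, 14, 14, 15, 15, 15, 15, 16, 16]
s2→1 e4→0 s5→1 s6→2 e8→1 e8→0 s12→1 s12→2 s13→3 s13→4 s13→5  — peak 5.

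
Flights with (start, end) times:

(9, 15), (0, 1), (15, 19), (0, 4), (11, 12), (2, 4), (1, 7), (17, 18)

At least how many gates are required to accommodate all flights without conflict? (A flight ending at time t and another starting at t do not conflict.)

Count concurrent intervals with a sweep; the peak is the room count.
starts: [0, 0, 1, 2, 9, 11, 15, 17]
ends:   [1, 4, 4, 7, 12, 15, 18, 19]
s0→1 s0→2 e1→1 s1→2 s2→3  — peak 3.

3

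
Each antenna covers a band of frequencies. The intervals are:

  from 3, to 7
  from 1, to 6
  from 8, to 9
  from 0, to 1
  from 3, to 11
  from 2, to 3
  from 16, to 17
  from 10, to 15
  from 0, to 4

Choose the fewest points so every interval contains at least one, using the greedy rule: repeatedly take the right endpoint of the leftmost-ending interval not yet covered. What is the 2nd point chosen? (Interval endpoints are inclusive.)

3

By right end: [0,1]  [2,3]  [0,4]  [1,6]  [3,7]  [8,9]  [3,11]  [10,15]  [16,17]
[0,1] uncovered → point at 1; [2,3] uncovered → point at 3; [8,9] uncovered → point at 9; [10,15] uncovered → point at 15; [16,17] uncovered → point at 17.
Points: 1, 3, 9, 15, 17 (5 total).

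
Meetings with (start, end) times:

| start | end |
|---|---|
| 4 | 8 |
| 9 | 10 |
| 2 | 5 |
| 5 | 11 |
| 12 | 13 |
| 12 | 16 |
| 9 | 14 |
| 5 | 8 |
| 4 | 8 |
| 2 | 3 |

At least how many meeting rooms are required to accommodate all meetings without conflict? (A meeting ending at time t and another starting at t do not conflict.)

Events (time:±→running): 2:+→1 2:+→2 3:-→1 4:+→2 4:+→3 5:-→2 5:+→3 5:+→4 … peak 4.

4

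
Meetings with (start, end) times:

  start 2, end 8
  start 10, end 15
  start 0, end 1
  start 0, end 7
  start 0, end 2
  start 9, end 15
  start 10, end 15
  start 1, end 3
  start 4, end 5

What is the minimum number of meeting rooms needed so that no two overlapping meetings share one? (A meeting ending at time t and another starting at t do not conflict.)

Events (time:±→running): 0:+→1 0:+→2 0:+→3 … peak 3.

3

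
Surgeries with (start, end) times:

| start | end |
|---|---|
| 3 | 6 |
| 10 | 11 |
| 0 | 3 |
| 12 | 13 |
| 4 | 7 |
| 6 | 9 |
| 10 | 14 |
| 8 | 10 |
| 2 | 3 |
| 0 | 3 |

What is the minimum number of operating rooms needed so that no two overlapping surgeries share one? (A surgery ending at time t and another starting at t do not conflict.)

3

The answer is the maximum number of intervals overlapping at any instant.
starts: [0, 0, 2, 3, 4, 6, 8, 10, 10, 12]
ends:   [3, 3, 3, 6, 7, 9, 10, 11, 13, 14]
s0→1 s0→2 s2→3  — peak 3.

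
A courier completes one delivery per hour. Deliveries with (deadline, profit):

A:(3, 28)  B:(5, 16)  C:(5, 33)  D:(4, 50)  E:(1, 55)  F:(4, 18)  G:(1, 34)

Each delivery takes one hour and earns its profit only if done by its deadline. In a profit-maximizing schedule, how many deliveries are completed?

5

Profit order: E=55 D=50 G=34 C=33 A=28 F=18 B=16
Assign: E→slot 1, D→slot 4, G skipped, C→slot 5, A→slot 3, F→slot 2, B skipped.
Slots: [1:E] [2:F] [3:A] [4:D] [5:C]
5 of 7 scheduled.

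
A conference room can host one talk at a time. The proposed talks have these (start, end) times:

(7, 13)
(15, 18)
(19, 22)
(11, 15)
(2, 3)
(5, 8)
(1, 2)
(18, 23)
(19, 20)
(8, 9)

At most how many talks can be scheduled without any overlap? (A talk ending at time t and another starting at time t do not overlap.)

7

Order by finish time; keep every interval that doesn't clash with the previous kept one.
By end time: (1,2), (2,3), (5,8), (8,9), (7,13), (11,15), (15,18), (19,20), (19,22), (18,23).
Pick (1,2); next start ≥ 2 → (2,3); next start ≥ 3 → (5,8); next start ≥ 8 → (8,9); next start ≥ 9 → (11,15); next start ≥ 15 → (15,18); next start ≥ 18 → (19,20).
Selected 7 talks.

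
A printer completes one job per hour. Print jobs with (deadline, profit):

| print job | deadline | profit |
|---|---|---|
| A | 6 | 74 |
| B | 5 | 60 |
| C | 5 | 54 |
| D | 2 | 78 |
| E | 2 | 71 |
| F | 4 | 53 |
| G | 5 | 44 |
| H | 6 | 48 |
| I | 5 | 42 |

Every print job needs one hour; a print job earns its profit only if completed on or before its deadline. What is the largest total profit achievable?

Take jobs in profit order; each goes to the latest open slot no later than its deadline.
Profit order: D=78 A=74 E=71 B=60 C=54 F=53 H=48 G=44 I=42
Assign: D→slot 2, A→slot 6, E→slot 1, B→slot 5, C→slot 4, F→slot 3, H skipped, G skipped, I skipped.
Slots: [1:E] [2:D] [3:F] [4:C] [5:B] [6:A]
Profit = 71 + 78 + 53 + 54 + 60 + 74 = 390

390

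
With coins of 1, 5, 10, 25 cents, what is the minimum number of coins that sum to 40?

3

40 = 1×25 + 1×10 + 1×5
Total coins = 1 + 1 + 1 = 3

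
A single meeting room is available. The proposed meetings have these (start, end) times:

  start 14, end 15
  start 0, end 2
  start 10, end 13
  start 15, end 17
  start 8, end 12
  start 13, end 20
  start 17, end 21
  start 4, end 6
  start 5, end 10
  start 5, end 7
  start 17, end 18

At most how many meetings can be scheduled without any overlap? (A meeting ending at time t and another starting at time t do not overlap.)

6

Sorted by end: (0,2)  (4,6)  (5,7)  (5,10)  (8,12)  (10,13)  (14,15)  (15,17)  (17,18)  (13,20)  (17,21)
take (0,2); take (4,6); skip (5,7); take (8,12); take (14,15); take (15,17); take (17,18); skip (13,20).
Selected 6 meetings.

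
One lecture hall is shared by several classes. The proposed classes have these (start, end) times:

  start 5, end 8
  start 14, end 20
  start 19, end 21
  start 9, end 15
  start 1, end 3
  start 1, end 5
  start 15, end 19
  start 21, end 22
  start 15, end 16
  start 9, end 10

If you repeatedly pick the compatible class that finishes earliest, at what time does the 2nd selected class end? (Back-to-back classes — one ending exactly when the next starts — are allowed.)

Greedy by earliest finish: after sorting by end time, pick each interval compatible with the last pick.
Sorted by end: (1,3)  (1,5)  (5,8)  (9,10)  (9,15)  (15,16)  (15,19)  (14,20)  (19,21)  (21,22)
take (1,3); take (5,8); take (9,10); skip (9,15); take (15,16); skip (14,20); take (19,21); take (21,22).
Selected: (1,3) (5,8) (9,10) (15,16) (19,21) (21,22)

8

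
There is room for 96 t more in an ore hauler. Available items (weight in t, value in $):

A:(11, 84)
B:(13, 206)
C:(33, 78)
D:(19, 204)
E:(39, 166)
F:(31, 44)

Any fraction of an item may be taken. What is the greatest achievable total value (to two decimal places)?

Greedy by value/weight ratio, highest first.
Ratios (sorted): B 15.85, D 10.74, A 7.64, E 4.26, C 2.36, F 1.42
take B (13 @ 206); take D (19 @ 204); take A (11 @ 84); take E (39 @ 166); take 14/33 of C → 33.09. Capacity used 96/96.
Total value = 693.09

693.09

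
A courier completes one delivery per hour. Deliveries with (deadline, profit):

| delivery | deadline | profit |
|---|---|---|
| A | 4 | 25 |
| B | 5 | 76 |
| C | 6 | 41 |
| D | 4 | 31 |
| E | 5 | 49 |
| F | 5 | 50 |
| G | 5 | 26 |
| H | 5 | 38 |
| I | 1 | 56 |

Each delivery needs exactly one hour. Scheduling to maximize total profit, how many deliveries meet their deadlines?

Profit order: B=76 I=56 F=50 E=49 C=41 H=38 D=31 G=26 A=25
Assign: B→slot 5, I→slot 1, F→slot 4, E→slot 3, C→slot 6, H→slot 2, D skipped, G skipped, A skipped.
Slots: [1:I] [2:H] [3:E] [4:F] [5:B] [6:C]
6 of 9 scheduled.

6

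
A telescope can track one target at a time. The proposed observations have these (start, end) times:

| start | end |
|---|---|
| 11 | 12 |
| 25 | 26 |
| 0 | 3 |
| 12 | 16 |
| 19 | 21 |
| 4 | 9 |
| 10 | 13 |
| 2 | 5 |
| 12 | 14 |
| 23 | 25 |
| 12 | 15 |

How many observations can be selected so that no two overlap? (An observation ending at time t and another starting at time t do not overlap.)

7

Sort by end time and greedily take each interval whose start is ≥ the last chosen end.
Sorted by end: (0,3)  (2,5)  (4,9)  (11,12)  (10,13)  (12,14)  (12,15)  (12,16)  (19,21)  (23,25)  (25,26)
take (0,3); take (4,9); take (11,12); take (12,14); take (19,21); take (23,25); take (25,26).
Selected 7 observations.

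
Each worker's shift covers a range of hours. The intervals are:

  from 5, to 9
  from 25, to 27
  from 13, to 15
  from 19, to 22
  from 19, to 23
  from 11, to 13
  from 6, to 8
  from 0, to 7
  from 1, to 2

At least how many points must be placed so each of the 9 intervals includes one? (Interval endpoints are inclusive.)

5

Process intervals by earliest right end; each time one isn't hit yet, stab at its right endpoint.
Sorted: [1,2] [0,7] [6,8] [5,9] [11,13] [13,15] [19,22] [19,23] [25,27]
{[1,2],[0,7]} hit by 2; {[6,8],[5,9]} hit by 8; {[11,13],[13,15]} hit by 13; {[19,22],[19,23]} hit by 22; {[25,27]} hit by 27.
Points: 2, 8, 13, 22, 27 (5 total).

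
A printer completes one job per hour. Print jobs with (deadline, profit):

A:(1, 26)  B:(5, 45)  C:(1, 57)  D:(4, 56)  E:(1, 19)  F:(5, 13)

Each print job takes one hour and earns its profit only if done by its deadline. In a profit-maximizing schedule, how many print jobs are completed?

Sort by profit descending; place each in the latest free slot ≤ its deadline.
Profit order: C=57 D=56 B=45 A=26 E=19 F=13
Assign: C→slot 1, D→slot 4, B→slot 5, A skipped, E skipped, F→slot 3.
Slots: [1:C] [3:F] [4:D] [5:B]
4 of 6 scheduled.

4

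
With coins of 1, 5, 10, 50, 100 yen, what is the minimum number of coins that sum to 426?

426 = 4×100 + 2×10 + 1×5 + 1×1
Total coins = 4 + 2 + 1 + 1 = 8

8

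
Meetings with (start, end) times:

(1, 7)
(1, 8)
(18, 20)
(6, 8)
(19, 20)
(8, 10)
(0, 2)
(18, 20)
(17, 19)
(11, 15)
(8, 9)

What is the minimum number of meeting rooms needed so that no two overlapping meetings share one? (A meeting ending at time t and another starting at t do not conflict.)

Events (time:±→running): 0:+→1 1:+→2 1:+→3 … peak 3.

3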